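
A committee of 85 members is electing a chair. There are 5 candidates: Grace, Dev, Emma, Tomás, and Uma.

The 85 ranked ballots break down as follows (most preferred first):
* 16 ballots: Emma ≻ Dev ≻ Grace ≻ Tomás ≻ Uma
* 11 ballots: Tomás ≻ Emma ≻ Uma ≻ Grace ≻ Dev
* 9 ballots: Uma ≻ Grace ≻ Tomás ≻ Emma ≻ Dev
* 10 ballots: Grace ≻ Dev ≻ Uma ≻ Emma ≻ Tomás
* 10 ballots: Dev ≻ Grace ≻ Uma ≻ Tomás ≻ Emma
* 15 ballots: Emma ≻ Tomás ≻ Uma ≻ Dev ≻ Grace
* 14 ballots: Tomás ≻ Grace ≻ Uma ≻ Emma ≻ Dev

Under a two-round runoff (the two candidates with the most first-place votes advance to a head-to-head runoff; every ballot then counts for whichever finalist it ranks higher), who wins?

Tomás

Round 1 first-place votes: Grace 10, Dev 10, Emma 31, Tomás 25, Uma 9. Emma and Tomás advance.
Runoff: Emma is ranked above Tomás on 41 ballots, Tomás above Emma on 44.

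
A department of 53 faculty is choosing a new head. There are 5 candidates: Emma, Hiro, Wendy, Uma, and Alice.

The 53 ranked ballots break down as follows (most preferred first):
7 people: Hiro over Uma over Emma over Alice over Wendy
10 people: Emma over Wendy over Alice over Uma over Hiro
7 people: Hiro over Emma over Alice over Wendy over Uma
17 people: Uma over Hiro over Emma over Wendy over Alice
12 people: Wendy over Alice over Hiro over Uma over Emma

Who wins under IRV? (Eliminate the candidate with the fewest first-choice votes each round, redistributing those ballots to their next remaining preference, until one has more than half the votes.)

Wendy

Round 1: Emma 10, Hiro 14, Wendy 12, Uma 17, Alice 0. Alice eliminated.
Round 2: Emma 10, Hiro 14, Wendy 12, Uma 17. Emma eliminated.
Round 3: Hiro 14, Wendy 22, Uma 17. Hiro eliminated.
Round 4: Wendy 29, Uma 24. Wendy has a majority (≥27).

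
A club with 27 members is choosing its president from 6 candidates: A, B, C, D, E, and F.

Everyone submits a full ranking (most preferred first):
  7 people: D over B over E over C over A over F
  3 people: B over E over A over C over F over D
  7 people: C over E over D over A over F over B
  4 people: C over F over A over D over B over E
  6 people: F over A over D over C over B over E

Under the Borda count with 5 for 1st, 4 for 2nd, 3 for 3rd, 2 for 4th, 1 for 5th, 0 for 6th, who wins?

A: 7×1 + 3×3 + 7×2 + 4×3 + 6×4 = 66
B: 7×4 + 3×5 + 7×0 + 4×1 + 6×1 = 53
C: 7×2 + 3×2 + 7×5 + 4×5 + 6×2 = 87
D: 7×5 + 3×0 + 7×3 + 4×2 + 6×3 = 82
E: 7×3 + 3×4 + 7×4 + 4×0 + 6×0 = 61
F: 7×0 + 3×1 + 7×1 + 4×4 + 6×5 = 56

C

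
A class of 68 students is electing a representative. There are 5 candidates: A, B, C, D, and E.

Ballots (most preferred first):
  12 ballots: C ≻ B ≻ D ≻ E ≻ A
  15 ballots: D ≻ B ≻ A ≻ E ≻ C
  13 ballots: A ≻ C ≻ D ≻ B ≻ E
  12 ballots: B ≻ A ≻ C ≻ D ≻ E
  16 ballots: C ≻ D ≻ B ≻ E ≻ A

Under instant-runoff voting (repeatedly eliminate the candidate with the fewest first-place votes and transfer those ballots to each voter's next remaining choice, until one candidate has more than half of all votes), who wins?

Round 1: A 13, B 12, C 28, D 15, E 0. E eliminated.
Round 2: A 13, B 12, C 28, D 15. B eliminated.
Round 3: A 25, C 28, D 15. D eliminated.
Round 4: A 40, C 28. A has a majority (≥35).

A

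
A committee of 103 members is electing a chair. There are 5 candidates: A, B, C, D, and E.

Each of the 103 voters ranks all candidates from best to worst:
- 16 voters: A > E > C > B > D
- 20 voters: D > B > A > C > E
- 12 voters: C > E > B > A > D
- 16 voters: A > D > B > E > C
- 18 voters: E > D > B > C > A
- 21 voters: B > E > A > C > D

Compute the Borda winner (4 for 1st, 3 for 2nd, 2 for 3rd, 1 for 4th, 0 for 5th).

A: 16×4 + 20×2 + 12×1 + 16×4 + 18×0 + 21×2 = 222
B: 16×1 + 20×3 + 12×2 + 16×2 + 18×2 + 21×4 = 252
C: 16×2 + 20×1 + 12×4 + 16×0 + 18×1 + 21×1 = 139
D: 16×0 + 20×4 + 12×0 + 16×3 + 18×3 + 21×0 = 182
E: 16×3 + 20×0 + 12×3 + 16×1 + 18×4 + 21×3 = 235

B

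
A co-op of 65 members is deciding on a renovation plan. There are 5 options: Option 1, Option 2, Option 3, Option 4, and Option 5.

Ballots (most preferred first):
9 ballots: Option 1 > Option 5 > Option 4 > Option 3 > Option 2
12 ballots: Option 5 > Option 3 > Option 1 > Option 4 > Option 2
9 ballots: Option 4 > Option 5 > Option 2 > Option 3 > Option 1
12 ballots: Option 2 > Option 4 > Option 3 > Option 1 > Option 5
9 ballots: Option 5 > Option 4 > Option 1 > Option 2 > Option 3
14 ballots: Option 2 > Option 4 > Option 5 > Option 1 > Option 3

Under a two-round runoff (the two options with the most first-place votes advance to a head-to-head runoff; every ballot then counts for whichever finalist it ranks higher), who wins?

Round 1 first-place votes: Option 1 9, Option 2 26, Option 3 0, Option 4 9, Option 5 21. Option 2 and Option 5 advance.
Runoff: Option 2 is ranked above Option 5 on 26 ballots, Option 5 above Option 2 on 39.

Option 5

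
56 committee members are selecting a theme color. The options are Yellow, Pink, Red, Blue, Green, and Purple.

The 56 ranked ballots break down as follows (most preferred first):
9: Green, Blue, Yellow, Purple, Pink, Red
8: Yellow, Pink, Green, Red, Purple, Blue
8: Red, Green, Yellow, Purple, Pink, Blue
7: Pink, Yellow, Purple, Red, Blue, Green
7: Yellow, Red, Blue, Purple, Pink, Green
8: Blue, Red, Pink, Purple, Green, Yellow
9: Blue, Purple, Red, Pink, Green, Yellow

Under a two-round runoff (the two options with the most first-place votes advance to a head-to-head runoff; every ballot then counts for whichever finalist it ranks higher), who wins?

Yellow

Round 1 first-place votes: Yellow 15, Pink 7, Red 8, Blue 17, Green 9, Purple 0. Blue and Yellow advance.
Runoff: Blue is ranked above Yellow on 26 ballots, Yellow above Blue on 30.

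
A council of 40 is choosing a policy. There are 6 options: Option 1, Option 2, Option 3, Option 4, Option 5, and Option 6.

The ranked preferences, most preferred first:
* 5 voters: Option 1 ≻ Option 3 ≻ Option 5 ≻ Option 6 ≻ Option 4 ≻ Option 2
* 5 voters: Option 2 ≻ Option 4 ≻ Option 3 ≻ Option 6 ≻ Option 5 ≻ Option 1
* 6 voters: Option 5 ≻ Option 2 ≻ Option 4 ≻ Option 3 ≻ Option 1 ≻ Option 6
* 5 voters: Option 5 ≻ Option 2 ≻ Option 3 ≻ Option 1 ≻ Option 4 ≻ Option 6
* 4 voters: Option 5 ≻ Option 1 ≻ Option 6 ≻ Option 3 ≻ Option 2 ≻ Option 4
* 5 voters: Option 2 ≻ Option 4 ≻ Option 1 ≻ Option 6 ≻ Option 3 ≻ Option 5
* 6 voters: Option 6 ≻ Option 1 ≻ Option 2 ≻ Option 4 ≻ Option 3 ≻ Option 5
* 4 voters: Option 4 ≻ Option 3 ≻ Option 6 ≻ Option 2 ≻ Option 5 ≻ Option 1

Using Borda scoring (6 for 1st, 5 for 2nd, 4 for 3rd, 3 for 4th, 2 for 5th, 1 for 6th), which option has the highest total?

Option 1: 5×6 + 5×1 + 6×2 + 5×3 + 4×5 + 5×4 + 6×5 + 4×1 = 136
Option 2: 5×1 + 5×6 + 6×5 + 5×5 + 4×2 + 5×6 + 6×4 + 4×3 = 164
Option 3: 5×5 + 5×4 + 6×3 + 5×4 + 4×3 + 5×2 + 6×2 + 4×5 = 137
Option 4: 5×2 + 5×5 + 6×4 + 5×2 + 4×1 + 5×5 + 6×3 + 4×6 = 140
Option 5: 5×4 + 5×2 + 6×6 + 5×6 + 4×6 + 5×1 + 6×1 + 4×2 = 139
Option 6: 5×3 + 5×3 + 6×1 + 5×1 + 4×4 + 5×3 + 6×6 + 4×4 = 124

Option 2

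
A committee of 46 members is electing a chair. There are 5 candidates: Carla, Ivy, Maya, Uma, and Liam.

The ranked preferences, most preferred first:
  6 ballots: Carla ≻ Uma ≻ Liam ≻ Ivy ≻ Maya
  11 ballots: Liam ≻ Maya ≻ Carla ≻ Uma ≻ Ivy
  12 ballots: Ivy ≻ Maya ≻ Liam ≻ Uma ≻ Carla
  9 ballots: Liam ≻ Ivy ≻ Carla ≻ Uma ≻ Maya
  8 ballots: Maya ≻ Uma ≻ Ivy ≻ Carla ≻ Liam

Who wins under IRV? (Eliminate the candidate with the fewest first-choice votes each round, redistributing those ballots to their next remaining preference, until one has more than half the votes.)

Round 1: Carla 6, Ivy 12, Maya 8, Uma 0, Liam 20. Uma eliminated.
Round 2: Carla 6, Ivy 12, Maya 8, Liam 20. Carla eliminated.
Round 3: Ivy 12, Maya 8, Liam 26. Liam has a majority (≥24).

Liam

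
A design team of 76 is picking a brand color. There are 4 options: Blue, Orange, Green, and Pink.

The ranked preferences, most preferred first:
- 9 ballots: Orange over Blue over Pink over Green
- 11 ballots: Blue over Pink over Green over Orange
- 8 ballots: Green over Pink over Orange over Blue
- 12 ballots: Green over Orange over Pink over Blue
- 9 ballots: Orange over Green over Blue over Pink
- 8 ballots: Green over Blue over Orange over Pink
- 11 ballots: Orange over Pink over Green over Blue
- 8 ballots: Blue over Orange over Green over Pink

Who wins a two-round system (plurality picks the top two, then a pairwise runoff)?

Round 1 first-place votes: Blue 19, Orange 29, Green 28, Pink 0. Orange and Green advance.
Runoff: Orange is ranked above Green on 37 ballots, Green above Orange on 39.

Green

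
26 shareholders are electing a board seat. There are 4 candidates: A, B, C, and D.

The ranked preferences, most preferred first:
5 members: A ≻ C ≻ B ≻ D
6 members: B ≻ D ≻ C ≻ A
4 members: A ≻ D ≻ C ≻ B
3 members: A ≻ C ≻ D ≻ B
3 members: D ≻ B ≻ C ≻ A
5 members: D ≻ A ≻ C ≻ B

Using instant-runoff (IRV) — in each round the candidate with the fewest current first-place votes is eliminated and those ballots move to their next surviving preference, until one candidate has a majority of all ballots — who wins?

Round 1: A 12, B 6, C 0, D 8. C eliminated.
Round 2: A 12, B 6, D 8. B eliminated.
Round 3: A 12, D 14. D has a majority (≥14).

D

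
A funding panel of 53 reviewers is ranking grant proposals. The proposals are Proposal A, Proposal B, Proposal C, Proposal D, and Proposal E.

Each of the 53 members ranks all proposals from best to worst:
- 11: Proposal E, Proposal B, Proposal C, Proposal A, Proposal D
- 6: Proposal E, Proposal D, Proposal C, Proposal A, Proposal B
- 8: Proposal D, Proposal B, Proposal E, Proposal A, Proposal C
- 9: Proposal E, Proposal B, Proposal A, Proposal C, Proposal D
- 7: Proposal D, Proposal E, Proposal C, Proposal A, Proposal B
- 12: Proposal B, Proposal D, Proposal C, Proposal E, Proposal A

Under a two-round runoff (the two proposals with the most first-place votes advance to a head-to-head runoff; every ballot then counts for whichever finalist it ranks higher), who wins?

Round 1 first-place votes: Proposal A 0, Proposal B 12, Proposal C 0, Proposal D 15, Proposal E 26. Proposal E and Proposal D advance.
Runoff: Proposal E is ranked above Proposal D on 26 ballots, Proposal D above Proposal E on 27.

Proposal D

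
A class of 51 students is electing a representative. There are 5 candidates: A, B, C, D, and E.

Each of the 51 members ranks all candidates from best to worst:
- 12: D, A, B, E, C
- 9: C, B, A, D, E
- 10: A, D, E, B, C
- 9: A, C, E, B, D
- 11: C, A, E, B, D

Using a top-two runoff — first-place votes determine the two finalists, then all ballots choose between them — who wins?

Round 1 first-place votes: A 19, B 0, C 20, D 12, E 0. C and A advance.
Runoff: C is ranked above A on 20 ballots, A above C on 31.

A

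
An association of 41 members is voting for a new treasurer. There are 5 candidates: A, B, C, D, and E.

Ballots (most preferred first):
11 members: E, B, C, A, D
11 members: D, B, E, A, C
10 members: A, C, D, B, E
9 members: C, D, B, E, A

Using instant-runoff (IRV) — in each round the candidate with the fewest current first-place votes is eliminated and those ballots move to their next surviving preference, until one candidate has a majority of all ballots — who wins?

Round 1: A 10, B 0, C 9, D 11, E 11. B eliminated.
Round 2: A 10, C 9, D 11, E 11. C eliminated.
Round 3: A 10, D 20, E 11. A eliminated.
Round 4: D 30, E 11. D has a majority (≥21).

D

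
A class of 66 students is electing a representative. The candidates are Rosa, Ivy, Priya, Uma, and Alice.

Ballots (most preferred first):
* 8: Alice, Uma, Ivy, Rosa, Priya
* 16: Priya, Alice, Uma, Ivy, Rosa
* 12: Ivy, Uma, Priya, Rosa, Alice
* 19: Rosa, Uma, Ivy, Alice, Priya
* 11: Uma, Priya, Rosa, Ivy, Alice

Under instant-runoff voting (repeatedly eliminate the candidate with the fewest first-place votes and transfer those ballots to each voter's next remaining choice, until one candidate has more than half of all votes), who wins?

Uma

Round 1: Rosa 19, Ivy 12, Priya 16, Uma 11, Alice 8. Alice eliminated.
Round 2: Rosa 19, Ivy 12, Priya 16, Uma 19. Ivy eliminated.
Round 3: Rosa 19, Priya 16, Uma 31. Priya eliminated.
Round 4: Rosa 19, Uma 47. Uma has a majority (≥34).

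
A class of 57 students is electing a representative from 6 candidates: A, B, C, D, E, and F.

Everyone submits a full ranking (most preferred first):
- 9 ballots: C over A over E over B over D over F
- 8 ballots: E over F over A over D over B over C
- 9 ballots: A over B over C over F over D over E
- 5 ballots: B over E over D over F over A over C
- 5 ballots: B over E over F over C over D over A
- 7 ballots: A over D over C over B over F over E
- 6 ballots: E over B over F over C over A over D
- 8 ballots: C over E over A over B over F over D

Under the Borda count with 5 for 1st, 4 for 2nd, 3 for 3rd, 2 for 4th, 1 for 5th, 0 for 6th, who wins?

A: 9×4 + 8×3 + 9×5 + 5×1 + 5×0 + 7×5 + 6×1 + 8×3 = 175
B: 9×2 + 8×1 + 9×4 + 5×5 + 5×5 + 7×2 + 6×4 + 8×2 = 166
C: 9×5 + 8×0 + 9×3 + 5×0 + 5×2 + 7×3 + 6×2 + 8×5 = 155
D: 9×1 + 8×2 + 9×1 + 5×3 + 5×1 + 7×4 + 6×0 + 8×0 = 82
E: 9×3 + 8×5 + 9×0 + 5×4 + 5×4 + 7×0 + 6×5 + 8×4 = 169
F: 9×0 + 8×4 + 9×2 + 5×2 + 5×3 + 7×1 + 6×3 + 8×1 = 108

A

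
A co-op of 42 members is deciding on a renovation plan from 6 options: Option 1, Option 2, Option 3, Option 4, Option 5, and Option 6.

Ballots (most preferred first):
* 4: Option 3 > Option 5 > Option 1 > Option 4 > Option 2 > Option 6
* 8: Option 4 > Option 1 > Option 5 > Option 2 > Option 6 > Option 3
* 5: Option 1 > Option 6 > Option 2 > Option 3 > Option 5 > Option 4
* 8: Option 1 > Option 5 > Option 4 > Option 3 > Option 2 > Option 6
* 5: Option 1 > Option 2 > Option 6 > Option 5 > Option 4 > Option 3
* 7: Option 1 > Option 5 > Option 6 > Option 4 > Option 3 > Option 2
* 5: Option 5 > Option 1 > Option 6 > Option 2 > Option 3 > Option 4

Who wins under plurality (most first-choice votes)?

Option 1

First-place votes: Option 1 25, Option 2 0, Option 3 4, Option 4 8, Option 5 5, Option 6 0.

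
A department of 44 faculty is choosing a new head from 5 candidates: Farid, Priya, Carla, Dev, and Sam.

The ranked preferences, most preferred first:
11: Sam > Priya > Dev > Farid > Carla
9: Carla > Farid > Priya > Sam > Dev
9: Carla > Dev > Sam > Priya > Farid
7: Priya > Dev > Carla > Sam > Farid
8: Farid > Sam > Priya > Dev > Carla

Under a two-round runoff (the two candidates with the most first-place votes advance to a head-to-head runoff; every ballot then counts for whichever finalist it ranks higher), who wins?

Carla

Round 1 first-place votes: Farid 8, Priya 7, Carla 18, Dev 0, Sam 11. Carla and Sam advance.
Runoff: Carla is ranked above Sam on 25 ballots, Sam above Carla on 19.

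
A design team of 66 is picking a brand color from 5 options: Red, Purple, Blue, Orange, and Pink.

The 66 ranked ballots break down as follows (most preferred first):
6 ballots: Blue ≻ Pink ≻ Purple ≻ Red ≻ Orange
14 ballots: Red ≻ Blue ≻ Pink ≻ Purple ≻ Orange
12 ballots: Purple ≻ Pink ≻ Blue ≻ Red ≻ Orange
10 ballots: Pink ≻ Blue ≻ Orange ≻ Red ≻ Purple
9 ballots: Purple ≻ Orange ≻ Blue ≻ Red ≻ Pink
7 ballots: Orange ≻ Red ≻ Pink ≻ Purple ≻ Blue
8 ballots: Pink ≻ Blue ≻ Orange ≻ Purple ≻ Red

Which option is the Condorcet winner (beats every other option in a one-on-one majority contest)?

Pink vs Red: 36–30
Pink vs Purple: 45–21
Pink vs Blue: 37–29
Pink vs Orange: 50–16
Pink beats every other option.

Pink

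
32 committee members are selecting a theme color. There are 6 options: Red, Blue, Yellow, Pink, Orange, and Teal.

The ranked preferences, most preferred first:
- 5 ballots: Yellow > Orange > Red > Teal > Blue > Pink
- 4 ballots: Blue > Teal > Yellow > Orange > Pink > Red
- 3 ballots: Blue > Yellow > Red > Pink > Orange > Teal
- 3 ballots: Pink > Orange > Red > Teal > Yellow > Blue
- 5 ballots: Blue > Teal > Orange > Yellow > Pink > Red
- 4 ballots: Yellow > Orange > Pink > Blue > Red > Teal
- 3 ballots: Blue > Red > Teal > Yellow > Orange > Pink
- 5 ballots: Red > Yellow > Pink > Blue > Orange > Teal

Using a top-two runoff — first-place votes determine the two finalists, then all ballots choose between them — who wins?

Yellow

Round 1 first-place votes: Red 5, Blue 15, Yellow 9, Pink 3, Orange 0, Teal 0. Blue and Yellow advance.
Runoff: Blue is ranked above Yellow on 15 ballots, Yellow above Blue on 17.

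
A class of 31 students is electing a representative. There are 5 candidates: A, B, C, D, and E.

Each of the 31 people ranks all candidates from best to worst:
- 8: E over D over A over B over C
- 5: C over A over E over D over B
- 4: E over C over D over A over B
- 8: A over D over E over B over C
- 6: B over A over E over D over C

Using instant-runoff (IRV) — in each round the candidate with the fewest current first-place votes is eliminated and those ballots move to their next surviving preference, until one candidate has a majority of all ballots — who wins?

Round 1: A 8, B 6, C 5, D 0, E 12. D eliminated.
Round 2: A 8, B 6, C 5, E 12. C eliminated.
Round 3: A 13, B 6, E 12. B eliminated.
Round 4: A 19, E 12. A has a majority (≥16).

A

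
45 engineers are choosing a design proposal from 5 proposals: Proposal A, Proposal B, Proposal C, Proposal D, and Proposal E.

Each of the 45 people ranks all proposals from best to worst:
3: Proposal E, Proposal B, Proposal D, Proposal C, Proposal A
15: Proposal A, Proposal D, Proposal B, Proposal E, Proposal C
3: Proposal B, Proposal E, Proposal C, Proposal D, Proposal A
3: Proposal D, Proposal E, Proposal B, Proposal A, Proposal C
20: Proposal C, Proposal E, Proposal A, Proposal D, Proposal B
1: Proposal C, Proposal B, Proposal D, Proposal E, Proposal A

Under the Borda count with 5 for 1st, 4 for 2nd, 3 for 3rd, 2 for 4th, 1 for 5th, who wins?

Proposal E

Proposal A: 3×1 + 15×5 + 3×1 + 3×2 + 20×3 + 1×1 = 148
Proposal B: 3×4 + 15×3 + 3×5 + 3×3 + 20×1 + 1×4 = 105
Proposal C: 3×2 + 15×1 + 3×3 + 3×1 + 20×5 + 1×5 = 138
Proposal D: 3×3 + 15×4 + 3×2 + 3×5 + 20×2 + 1×3 = 133
Proposal E: 3×5 + 15×2 + 3×4 + 3×4 + 20×4 + 1×2 = 151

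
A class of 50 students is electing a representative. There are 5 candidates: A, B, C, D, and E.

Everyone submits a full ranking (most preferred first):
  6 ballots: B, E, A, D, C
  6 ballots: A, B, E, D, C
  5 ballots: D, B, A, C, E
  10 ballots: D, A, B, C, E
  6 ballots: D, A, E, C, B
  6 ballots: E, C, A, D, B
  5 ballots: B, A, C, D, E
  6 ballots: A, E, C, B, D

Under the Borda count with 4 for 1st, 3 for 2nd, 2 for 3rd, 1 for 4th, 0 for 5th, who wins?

A

A: 6×2 + 6×4 + 5×2 + 10×3 + 6×3 + 6×2 + 5×3 + 6×4 = 145
B: 6×4 + 6×3 + 5×3 + 10×2 + 6×0 + 6×0 + 5×4 + 6×1 = 103
C: 6×0 + 6×0 + 5×1 + 10×1 + 6×1 + 6×3 + 5×2 + 6×2 = 61
D: 6×1 + 6×1 + 5×4 + 10×4 + 6×4 + 6×1 + 5×1 + 6×0 = 107
E: 6×3 + 6×2 + 5×0 + 10×0 + 6×2 + 6×4 + 5×0 + 6×3 = 84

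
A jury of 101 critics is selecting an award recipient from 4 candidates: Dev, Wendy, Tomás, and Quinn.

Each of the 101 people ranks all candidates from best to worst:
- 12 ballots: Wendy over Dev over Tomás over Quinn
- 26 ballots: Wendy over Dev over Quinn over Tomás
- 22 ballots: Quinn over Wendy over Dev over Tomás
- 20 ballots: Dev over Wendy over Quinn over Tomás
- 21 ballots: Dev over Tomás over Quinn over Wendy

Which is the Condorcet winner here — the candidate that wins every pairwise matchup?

Wendy vs Dev: 60–41
Wendy vs Tomás: 80–21
Wendy vs Quinn: 58–43
Wendy beats every other candidate.

Wendy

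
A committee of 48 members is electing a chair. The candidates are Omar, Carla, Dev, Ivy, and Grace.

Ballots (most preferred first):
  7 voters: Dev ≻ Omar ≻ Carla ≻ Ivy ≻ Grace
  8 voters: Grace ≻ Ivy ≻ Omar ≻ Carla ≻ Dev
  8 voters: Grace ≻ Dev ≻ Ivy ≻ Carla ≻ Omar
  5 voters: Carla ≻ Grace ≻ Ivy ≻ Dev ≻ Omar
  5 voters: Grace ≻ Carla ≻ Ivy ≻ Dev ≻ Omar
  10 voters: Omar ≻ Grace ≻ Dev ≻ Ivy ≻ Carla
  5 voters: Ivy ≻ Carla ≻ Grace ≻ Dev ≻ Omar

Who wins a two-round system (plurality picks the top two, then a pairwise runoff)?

Grace

Round 1 first-place votes: Omar 10, Carla 5, Dev 7, Ivy 5, Grace 21. Grace and Omar advance.
Runoff: Grace is ranked above Omar on 31 ballots, Omar above Grace on 17.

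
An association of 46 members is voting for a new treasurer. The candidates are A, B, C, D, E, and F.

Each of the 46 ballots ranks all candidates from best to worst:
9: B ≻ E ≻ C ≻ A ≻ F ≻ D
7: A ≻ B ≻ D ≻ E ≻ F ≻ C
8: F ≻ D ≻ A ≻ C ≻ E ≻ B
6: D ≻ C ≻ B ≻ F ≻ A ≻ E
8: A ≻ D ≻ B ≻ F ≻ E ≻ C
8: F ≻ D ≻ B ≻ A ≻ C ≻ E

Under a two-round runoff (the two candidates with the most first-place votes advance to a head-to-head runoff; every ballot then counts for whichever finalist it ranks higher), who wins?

Round 1 first-place votes: A 15, B 9, C 0, D 6, E 0, F 16. F and A advance.
Runoff: F is ranked above A on 22 ballots, A above F on 24.

A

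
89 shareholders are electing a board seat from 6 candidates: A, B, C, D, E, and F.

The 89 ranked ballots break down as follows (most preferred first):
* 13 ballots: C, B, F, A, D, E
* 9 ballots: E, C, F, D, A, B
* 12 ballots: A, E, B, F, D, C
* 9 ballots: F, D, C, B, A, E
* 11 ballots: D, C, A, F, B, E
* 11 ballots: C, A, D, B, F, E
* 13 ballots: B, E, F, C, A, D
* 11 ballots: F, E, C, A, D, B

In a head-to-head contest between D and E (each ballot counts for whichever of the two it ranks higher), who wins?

D is ranked above E on 44 ballots; E above D on 45.

E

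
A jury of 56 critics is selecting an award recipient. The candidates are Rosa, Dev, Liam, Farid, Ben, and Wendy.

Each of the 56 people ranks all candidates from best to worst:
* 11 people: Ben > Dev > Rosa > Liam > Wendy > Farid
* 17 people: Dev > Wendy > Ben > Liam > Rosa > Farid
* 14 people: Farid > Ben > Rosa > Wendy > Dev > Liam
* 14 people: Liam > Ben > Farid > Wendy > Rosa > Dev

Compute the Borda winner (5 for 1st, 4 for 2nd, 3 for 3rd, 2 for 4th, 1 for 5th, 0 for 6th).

Ben

Rosa: 11×3 + 17×1 + 14×3 + 14×1 = 106
Dev: 11×4 + 17×5 + 14×1 + 14×0 = 143
Liam: 11×2 + 17×2 + 14×0 + 14×5 = 126
Farid: 11×0 + 17×0 + 14×5 + 14×3 = 112
Ben: 11×5 + 17×3 + 14×4 + 14×4 = 218
Wendy: 11×1 + 17×4 + 14×2 + 14×2 = 135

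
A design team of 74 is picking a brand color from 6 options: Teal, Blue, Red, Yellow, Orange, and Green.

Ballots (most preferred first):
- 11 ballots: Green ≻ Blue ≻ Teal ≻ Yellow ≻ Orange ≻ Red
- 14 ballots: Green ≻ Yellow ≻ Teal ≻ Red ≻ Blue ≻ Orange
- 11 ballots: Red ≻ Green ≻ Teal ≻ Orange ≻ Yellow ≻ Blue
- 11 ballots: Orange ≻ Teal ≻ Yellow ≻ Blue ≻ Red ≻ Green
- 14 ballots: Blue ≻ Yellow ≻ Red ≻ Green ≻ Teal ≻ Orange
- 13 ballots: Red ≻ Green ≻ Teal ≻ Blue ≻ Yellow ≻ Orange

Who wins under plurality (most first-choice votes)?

First-place votes: Teal 0, Blue 14, Red 24, Yellow 0, Orange 11, Green 25.

Green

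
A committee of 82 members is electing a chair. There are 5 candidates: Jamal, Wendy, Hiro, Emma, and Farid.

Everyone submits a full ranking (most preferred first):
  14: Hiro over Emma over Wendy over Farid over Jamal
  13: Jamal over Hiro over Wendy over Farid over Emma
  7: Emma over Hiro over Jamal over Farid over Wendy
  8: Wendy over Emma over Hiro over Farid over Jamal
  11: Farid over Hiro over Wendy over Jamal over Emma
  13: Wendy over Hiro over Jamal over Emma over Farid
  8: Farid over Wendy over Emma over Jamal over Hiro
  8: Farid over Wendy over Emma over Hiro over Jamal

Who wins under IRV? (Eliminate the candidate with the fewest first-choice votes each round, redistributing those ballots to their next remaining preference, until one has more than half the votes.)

Round 1: Jamal 13, Wendy 21, Hiro 14, Emma 7, Farid 27. Emma eliminated.
Round 2: Jamal 13, Wendy 21, Hiro 21, Farid 27. Jamal eliminated.
Round 3: Wendy 21, Hiro 34, Farid 27. Wendy eliminated.
Round 4: Hiro 55, Farid 27. Hiro has a majority (≥42).

Hiro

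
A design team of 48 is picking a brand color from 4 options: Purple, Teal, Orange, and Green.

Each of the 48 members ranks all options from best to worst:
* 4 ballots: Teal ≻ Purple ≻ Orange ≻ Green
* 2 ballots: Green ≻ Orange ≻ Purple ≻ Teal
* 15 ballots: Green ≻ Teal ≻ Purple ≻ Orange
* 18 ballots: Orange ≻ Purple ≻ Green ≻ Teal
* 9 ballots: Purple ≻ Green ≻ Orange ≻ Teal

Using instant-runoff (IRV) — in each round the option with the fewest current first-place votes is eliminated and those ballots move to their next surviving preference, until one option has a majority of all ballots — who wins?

Green

Round 1: Purple 9, Teal 4, Orange 18, Green 17. Teal eliminated.
Round 2: Purple 13, Orange 18, Green 17. Purple eliminated.
Round 3: Orange 22, Green 26. Green has a majority (≥25).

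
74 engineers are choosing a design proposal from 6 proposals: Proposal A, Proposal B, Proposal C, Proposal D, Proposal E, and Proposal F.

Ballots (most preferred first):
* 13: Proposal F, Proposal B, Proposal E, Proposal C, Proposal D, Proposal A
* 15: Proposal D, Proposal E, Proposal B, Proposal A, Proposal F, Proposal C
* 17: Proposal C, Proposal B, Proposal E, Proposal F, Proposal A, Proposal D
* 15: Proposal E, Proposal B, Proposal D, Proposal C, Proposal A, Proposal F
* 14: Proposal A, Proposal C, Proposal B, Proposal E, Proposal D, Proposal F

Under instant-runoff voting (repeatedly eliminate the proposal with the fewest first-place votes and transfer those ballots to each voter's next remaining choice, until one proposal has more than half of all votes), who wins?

Round 1: Proposal A 14, Proposal B 0, Proposal C 17, Proposal D 15, Proposal E 15, Proposal F 13. Proposal B eliminated.
Round 2: Proposal A 14, Proposal C 17, Proposal D 15, Proposal E 15, Proposal F 13. Proposal F eliminated.
Round 3: Proposal A 14, Proposal C 17, Proposal D 15, Proposal E 28. Proposal A eliminated.
Round 4: Proposal C 31, Proposal D 15, Proposal E 28. Proposal D eliminated.
Round 5: Proposal C 31, Proposal E 43. Proposal E has a majority (≥38).

Proposal E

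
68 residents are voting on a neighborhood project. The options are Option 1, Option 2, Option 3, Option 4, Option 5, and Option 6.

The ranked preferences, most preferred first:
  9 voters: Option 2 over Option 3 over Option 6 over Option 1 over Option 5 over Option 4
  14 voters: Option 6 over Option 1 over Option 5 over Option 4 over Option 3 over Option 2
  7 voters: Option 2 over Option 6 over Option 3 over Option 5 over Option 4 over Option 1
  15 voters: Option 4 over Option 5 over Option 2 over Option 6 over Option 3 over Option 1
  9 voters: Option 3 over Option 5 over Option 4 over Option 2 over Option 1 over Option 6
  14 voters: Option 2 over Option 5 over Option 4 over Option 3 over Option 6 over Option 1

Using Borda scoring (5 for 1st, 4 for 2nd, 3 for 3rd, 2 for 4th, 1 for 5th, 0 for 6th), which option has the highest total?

Option 1: 9×2 + 14×4 + 7×0 + 15×0 + 9×1 + 14×0 = 83
Option 2: 9×5 + 14×0 + 7×5 + 15×3 + 9×2 + 14×5 = 213
Option 3: 9×4 + 14×1 + 7×3 + 15×1 + 9×5 + 14×2 = 159
Option 4: 9×0 + 14×2 + 7×1 + 15×5 + 9×3 + 14×3 = 179
Option 5: 9×1 + 14×3 + 7×2 + 15×4 + 9×4 + 14×4 = 217
Option 6: 9×3 + 14×5 + 7×4 + 15×2 + 9×0 + 14×1 = 169

Option 5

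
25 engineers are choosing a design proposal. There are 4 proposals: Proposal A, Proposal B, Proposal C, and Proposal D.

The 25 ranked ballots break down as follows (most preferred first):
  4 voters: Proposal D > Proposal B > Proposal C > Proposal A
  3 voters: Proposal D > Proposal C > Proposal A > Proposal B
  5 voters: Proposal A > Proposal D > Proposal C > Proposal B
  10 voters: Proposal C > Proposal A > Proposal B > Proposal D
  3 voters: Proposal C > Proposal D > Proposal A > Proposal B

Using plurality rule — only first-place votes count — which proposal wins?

Proposal C

First-place votes: Proposal A 5, Proposal B 0, Proposal C 13, Proposal D 7.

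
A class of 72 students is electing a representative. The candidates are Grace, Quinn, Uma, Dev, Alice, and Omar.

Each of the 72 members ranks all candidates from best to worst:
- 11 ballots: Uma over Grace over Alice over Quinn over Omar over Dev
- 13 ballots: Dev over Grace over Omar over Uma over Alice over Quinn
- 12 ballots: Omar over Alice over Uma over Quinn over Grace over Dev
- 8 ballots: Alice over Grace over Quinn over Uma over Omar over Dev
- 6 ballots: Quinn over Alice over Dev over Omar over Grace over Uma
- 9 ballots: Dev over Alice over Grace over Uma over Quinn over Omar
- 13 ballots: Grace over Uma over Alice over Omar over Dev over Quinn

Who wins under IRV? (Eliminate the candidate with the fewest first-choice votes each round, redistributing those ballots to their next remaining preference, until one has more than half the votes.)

Round 1: Grace 13, Quinn 6, Uma 11, Dev 22, Alice 8, Omar 12. Quinn eliminated.
Round 2: Grace 13, Uma 11, Dev 22, Alice 14, Omar 12. Uma eliminated.
Round 3: Grace 24, Dev 22, Alice 14, Omar 12. Omar eliminated.
Round 4: Grace 24, Dev 22, Alice 26. Dev eliminated.
Round 5: Grace 37, Alice 35. Grace has a majority (≥37).

Grace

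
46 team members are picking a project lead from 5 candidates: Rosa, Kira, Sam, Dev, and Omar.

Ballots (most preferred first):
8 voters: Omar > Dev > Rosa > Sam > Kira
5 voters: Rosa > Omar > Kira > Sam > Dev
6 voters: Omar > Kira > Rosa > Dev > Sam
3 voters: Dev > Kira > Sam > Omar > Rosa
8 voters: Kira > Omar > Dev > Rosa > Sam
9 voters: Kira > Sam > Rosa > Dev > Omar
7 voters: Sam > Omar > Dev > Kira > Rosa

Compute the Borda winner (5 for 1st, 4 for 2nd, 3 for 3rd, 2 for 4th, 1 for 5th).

Rosa: 8×3 + 5×5 + 6×3 + 3×1 + 8×2 + 9×3 + 7×1 = 120
Kira: 8×1 + 5×3 + 6×4 + 3×4 + 8×5 + 9×5 + 7×2 = 158
Sam: 8×2 + 5×2 + 6×1 + 3×3 + 8×1 + 9×4 + 7×5 = 120
Dev: 8×4 + 5×1 + 6×2 + 3×5 + 8×3 + 9×2 + 7×3 = 127
Omar: 8×5 + 5×4 + 6×5 + 3×2 + 8×4 + 9×1 + 7×4 = 165

Omar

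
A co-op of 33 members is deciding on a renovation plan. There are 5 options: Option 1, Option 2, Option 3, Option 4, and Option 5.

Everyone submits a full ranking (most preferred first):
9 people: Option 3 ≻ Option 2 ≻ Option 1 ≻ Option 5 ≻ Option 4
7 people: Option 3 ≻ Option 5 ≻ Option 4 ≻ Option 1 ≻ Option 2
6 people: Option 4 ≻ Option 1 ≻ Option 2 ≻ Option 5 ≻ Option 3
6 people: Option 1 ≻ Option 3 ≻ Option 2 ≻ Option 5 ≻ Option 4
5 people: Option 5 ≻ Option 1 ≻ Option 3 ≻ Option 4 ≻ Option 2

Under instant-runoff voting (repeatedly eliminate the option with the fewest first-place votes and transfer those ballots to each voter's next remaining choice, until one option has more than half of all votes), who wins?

Round 1: Option 1 6, Option 2 0, Option 3 16, Option 4 6, Option 5 5. Option 2 eliminated.
Round 2: Option 1 6, Option 3 16, Option 4 6, Option 5 5. Option 5 eliminated.
Round 3: Option 1 11, Option 3 16, Option 4 6. Option 4 eliminated.
Round 4: Option 1 17, Option 3 16. Option 1 has a majority (≥17).

Option 1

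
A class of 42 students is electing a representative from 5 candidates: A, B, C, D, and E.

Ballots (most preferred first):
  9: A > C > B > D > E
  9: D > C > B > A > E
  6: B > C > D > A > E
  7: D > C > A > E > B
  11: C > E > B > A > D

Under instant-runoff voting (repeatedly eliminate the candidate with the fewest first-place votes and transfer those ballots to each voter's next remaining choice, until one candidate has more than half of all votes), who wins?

Round 1: A 9, B 6, C 11, D 16, E 0. E eliminated.
Round 2: A 9, B 6, C 11, D 16. B eliminated.
Round 3: A 9, C 17, D 16. A eliminated.
Round 4: C 26, D 16. C has a majority (≥22).

C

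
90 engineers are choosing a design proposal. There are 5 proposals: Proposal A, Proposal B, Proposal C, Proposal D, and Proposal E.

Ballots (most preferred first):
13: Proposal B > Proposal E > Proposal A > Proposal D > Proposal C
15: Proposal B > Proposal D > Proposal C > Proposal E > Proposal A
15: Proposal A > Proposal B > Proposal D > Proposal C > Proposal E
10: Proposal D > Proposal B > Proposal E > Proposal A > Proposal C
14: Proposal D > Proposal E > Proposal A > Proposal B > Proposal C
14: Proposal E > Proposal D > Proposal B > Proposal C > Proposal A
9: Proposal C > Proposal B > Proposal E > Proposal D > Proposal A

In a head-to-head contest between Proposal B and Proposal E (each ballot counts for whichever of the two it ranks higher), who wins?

Proposal B is ranked above Proposal E on 62 ballots; Proposal E above Proposal B on 28.

Proposal B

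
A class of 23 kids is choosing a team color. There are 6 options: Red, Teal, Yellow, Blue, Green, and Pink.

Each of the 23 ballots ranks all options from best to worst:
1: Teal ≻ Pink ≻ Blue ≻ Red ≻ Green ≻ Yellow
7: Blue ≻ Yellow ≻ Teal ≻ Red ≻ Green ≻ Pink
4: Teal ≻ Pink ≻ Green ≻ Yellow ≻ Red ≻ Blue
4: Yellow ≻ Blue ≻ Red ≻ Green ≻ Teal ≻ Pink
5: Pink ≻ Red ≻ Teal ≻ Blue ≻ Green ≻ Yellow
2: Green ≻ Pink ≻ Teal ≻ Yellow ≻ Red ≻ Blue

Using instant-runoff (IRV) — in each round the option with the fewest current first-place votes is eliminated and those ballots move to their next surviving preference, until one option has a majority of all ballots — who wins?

Pink

Round 1: Red 0, Teal 5, Yellow 4, Blue 7, Green 2, Pink 5. Red eliminated.
Round 2: Teal 5, Yellow 4, Blue 7, Green 2, Pink 5. Green eliminated.
Round 3: Teal 5, Yellow 4, Blue 7, Pink 7. Yellow eliminated.
Round 4: Teal 5, Blue 11, Pink 7. Teal eliminated.
Round 5: Blue 11, Pink 12. Pink has a majority (≥12).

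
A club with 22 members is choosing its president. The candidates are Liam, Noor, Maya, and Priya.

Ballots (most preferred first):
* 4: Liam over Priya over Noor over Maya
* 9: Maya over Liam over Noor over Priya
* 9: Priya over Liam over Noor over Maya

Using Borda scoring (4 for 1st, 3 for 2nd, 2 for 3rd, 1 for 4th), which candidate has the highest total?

Liam: 4×4 + 9×3 + 9×3 = 70
Noor: 4×2 + 9×2 + 9×2 = 44
Maya: 4×1 + 9×4 + 9×1 = 49
Priya: 4×3 + 9×1 + 9×4 = 57

Liam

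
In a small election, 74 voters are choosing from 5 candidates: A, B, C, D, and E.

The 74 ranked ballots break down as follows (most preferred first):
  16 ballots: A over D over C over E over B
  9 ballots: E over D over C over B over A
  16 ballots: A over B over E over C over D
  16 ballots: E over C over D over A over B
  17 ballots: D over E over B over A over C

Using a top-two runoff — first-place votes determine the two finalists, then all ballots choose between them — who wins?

Round 1 first-place votes: A 32, B 0, C 0, D 17, E 25. A and E advance.
Runoff: A is ranked above E on 32 ballots, E above A on 42.

E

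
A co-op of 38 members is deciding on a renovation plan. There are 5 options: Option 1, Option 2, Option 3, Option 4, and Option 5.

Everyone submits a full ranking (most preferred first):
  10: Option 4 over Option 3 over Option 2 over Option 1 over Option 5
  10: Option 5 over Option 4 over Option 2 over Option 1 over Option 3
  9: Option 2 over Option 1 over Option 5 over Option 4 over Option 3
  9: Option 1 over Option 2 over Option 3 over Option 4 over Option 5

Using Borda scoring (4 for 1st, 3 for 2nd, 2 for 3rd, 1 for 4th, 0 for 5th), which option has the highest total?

Option 1: 10×1 + 10×1 + 9×3 + 9×4 = 83
Option 2: 10×2 + 10×2 + 9×4 + 9×3 = 103
Option 3: 10×3 + 10×0 + 9×0 + 9×2 = 48
Option 4: 10×4 + 10×3 + 9×1 + 9×1 = 88
Option 5: 10×0 + 10×4 + 9×2 + 9×0 = 58

Option 2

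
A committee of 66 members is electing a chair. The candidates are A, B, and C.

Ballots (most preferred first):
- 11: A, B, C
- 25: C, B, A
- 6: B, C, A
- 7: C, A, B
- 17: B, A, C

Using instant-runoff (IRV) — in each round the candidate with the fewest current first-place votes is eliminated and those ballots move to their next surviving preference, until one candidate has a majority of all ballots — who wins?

Round 1: A 11, B 23, C 32. A eliminated.
Round 2: B 34, C 32. B has a majority (≥34).

B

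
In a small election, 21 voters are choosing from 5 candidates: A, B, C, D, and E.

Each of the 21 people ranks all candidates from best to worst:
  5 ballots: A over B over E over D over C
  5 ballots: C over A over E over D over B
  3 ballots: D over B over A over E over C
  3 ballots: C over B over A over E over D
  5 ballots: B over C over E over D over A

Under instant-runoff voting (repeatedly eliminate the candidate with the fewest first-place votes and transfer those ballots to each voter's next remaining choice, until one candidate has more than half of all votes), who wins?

B

Round 1: A 5, B 5, C 8, D 3, E 0. E eliminated.
Round 2: A 5, B 5, C 8, D 3. D eliminated.
Round 3: A 5, B 8, C 8. A eliminated.
Round 4: B 13, C 8. B has a majority (≥11).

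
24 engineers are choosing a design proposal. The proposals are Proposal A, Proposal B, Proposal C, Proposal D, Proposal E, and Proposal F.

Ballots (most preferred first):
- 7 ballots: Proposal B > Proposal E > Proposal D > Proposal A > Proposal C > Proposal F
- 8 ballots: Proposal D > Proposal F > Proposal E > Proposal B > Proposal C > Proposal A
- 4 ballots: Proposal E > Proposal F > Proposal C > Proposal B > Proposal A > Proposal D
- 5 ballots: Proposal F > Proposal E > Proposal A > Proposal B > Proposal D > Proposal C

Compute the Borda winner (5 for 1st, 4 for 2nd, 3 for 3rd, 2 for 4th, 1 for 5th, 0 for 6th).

Proposal E

Proposal A: 7×2 + 8×0 + 4×1 + 5×3 = 33
Proposal B: 7×5 + 8×2 + 4×2 + 5×2 = 69
Proposal C: 7×1 + 8×1 + 4×3 + 5×0 = 27
Proposal D: 7×3 + 8×5 + 4×0 + 5×1 = 66
Proposal E: 7×4 + 8×3 + 4×5 + 5×4 = 92
Proposal F: 7×0 + 8×4 + 4×4 + 5×5 = 73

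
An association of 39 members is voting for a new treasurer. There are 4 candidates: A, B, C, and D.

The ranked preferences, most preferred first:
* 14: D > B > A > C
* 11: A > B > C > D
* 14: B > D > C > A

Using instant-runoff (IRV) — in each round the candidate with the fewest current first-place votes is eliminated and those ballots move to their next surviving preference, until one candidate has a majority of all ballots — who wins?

B

Round 1: A 11, B 14, C 0, D 14. C eliminated.
Round 2: A 11, B 14, D 14. A eliminated.
Round 3: B 25, D 14. B has a majority (≥20).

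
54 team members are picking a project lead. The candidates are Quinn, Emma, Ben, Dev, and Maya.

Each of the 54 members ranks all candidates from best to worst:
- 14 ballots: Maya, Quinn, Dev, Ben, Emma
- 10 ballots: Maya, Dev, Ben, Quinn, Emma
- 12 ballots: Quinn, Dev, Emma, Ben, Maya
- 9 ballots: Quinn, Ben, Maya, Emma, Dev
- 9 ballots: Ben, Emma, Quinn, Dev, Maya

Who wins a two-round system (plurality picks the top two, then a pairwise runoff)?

Round 1 first-place votes: Quinn 21, Emma 0, Ben 9, Dev 0, Maya 24. Maya and Quinn advance.
Runoff: Maya is ranked above Quinn on 24 ballots, Quinn above Maya on 30.

Quinn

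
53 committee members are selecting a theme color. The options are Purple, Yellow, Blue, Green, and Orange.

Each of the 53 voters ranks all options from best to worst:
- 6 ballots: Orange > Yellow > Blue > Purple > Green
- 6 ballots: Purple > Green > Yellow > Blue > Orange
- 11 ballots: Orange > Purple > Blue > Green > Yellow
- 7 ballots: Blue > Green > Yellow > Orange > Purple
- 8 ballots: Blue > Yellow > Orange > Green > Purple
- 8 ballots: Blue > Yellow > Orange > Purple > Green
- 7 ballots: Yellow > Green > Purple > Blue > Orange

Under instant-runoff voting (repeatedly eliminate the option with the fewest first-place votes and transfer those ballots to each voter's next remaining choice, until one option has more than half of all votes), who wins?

Round 1: Purple 6, Yellow 7, Blue 23, Green 0, Orange 17. Green eliminated.
Round 2: Purple 6, Yellow 7, Blue 23, Orange 17. Purple eliminated.
Round 3: Yellow 13, Blue 23, Orange 17. Yellow eliminated.
Round 4: Blue 36, Orange 17. Blue has a majority (≥27).

Blue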